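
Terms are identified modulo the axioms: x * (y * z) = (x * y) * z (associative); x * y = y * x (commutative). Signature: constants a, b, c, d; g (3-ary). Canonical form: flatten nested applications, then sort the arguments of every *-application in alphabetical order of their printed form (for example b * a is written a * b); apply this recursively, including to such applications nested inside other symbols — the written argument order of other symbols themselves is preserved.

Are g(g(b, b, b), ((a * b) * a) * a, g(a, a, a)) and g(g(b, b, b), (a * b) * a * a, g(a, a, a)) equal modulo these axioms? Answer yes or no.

Answer: yes — both canonical forms are g(g(b, b, b), a * a * a * b, g(a, a, a))

Derivation:
Left:  g(g(b, b, b), ((a * b) * a) * a, g(a, a, a))
  Work inside:  ((a * b) * a) * a
  Flatten:  a * b * a * a
  Order the arguments:  a * a * a * b
  Reassemble:  g(g(b, b, b), a * a * a * b, g(a, a, a))
Right:  g(g(b, b, b), (a * b) * a * a, g(a, a, a))
  Focus inside:  (a * b) * a * a
  Un-nest:  a * b * a * a
  Order the arguments:  a * a * a * b
  Rebuild:  g(g(b, b, b), a * a * a * b, g(a, a, a))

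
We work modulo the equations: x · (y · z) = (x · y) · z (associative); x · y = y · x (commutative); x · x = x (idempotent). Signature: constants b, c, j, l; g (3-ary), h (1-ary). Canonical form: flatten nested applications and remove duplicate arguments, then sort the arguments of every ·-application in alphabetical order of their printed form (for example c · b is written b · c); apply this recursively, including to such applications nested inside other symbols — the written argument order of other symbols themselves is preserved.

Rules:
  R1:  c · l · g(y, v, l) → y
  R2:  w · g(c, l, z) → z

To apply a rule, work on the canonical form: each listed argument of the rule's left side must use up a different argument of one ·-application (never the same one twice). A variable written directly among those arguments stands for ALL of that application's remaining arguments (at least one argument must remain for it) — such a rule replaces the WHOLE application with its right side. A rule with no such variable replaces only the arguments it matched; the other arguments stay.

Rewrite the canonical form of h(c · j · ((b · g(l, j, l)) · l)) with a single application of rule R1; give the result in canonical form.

Answer: h(b · j · l)

Derivation:
Canonical form:  h(b · c · g(l, j, l) · j · l)
Match R1:  consume c, g(l, j, l), l;  v := j, y := l
New term:  h(b · j · l)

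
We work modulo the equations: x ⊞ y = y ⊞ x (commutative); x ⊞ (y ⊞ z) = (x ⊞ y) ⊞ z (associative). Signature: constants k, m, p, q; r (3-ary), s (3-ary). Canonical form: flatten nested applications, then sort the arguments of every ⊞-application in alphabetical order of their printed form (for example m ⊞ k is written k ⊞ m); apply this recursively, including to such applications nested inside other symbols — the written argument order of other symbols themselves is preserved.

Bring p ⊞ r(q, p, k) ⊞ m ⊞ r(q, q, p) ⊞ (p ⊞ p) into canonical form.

Merge nested applications:  p ⊞ r(q, p, k) ⊞ m ⊞ r(q, q, p) ⊞ p ⊞ p
Order the arguments:  m ⊞ p ⊞ p ⊞ p ⊞ r(q, p, k) ⊞ r(q, q, p)

Answer: m ⊞ p ⊞ p ⊞ p ⊞ r(q, p, k) ⊞ r(q, q, p)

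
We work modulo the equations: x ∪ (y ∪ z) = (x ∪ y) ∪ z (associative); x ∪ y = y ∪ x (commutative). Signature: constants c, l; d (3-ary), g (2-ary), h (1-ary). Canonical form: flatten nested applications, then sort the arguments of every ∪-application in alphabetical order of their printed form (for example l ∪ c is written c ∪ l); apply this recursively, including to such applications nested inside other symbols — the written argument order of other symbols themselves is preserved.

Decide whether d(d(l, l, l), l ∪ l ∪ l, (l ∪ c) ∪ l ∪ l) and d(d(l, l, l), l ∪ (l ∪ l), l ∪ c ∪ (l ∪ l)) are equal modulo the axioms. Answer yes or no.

Left:  d(d(l, l, l), l ∪ l ∪ l, (l ∪ c) ∪ l ∪ l)
  Focus inside:  (l ∪ c) ∪ l ∪ l
  Merge nested applications:  l ∪ c ∪ l ∪ l
  Sort arguments:  c ∪ l ∪ l ∪ l
  Rebuild:  d(d(l, l, l), l ∪ l ∪ l, c ∪ l ∪ l ∪ l)
Right:  d(d(l, l, l), l ∪ (l ∪ l), l ∪ c ∪ (l ∪ l))
  Focus inside:  l ∪ c ∪ (l ∪ l)
  Flatten:  l ∪ c ∪ l ∪ l
  Sort:  c ∪ l ∪ l ∪ l
  Rebuild:  d(d(l, l, l), l ∪ l ∪ l, c ∪ l ∪ l ∪ l)

Answer: yes — both canonical forms are d(d(l, l, l), l ∪ l ∪ l, c ∪ l ∪ l ∪ l)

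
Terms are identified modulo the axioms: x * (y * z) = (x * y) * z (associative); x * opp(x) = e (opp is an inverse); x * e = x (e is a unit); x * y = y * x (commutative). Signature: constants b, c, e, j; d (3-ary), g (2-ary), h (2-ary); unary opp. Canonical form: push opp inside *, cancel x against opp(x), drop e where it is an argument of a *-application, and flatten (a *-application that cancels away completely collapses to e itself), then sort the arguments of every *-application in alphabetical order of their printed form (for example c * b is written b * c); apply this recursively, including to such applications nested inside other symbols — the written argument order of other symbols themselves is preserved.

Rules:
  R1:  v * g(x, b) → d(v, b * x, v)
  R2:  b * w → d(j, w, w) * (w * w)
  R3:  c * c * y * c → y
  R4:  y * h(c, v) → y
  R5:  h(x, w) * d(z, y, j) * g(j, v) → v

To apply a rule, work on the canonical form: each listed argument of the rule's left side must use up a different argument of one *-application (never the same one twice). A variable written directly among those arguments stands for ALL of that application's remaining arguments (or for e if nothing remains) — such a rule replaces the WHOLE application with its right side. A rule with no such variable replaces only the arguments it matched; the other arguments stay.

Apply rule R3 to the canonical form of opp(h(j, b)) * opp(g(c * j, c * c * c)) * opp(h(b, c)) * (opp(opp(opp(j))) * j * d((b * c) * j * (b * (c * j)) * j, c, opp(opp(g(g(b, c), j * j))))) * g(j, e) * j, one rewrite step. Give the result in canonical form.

Answer: d(b * b * c * c * j * j * j, c, g(g(b, c), j * j)) * g(j, e) * j * opp(g(c * j, e)) * opp(h(b, c)) * opp(h(j, b))

Derivation:
Canonical form:  d(b * b * c * c * j * j * j, c, g(g(b, c), j * j)) * g(j, e) * j * opp(g(c * j, c * c * c)) * opp(h(b, c)) * opp(h(j, b))
R3 matches:  uses c, c, c;  y := e
The variable takes the whole remainder — replace the entire application.
Giving:  d(b * b * c * c * j * j * j, c, g(g(b, c), j * j)) * g(j, e) * j * opp(g(c * j, e)) * opp(h(b, c)) * opp(h(j, b))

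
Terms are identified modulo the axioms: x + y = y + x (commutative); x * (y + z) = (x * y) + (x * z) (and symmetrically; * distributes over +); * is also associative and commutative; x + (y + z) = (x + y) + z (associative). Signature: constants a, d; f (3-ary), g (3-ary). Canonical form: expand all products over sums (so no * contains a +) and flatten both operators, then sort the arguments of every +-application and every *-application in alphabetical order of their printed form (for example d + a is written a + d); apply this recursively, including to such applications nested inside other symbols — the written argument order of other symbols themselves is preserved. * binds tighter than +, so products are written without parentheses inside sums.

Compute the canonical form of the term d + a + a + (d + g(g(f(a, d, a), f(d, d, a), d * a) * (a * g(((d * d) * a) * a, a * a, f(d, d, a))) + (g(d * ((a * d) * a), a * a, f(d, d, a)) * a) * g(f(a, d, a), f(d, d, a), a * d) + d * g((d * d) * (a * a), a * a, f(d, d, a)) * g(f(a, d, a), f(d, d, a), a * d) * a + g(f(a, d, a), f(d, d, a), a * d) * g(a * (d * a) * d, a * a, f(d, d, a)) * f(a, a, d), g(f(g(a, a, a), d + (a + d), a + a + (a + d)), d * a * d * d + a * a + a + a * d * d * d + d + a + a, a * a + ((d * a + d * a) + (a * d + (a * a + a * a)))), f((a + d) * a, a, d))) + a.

Answer: a + a + a + d + d + g(a * d * g(a * a * d * d, a * a, f(d, d, a)) * g(f(a, d, a), f(d, d, a), a * d) + a * g(a * a * d * d, a * a, f(d, d, a)) * g(f(a, d, a), f(d, d, a), a * d) + a * g(a * a * d * d, a * a, f(d, d, a)) * g(f(a, d, a), f(d, d, a), a * d) + f(a, a, d) * g(a * a * d * d, a * a, f(d, d, a)) * g(f(a, d, a), f(d, d, a), a * d), g(f(g(a, a, a), a + d + d, a + a + a + d), a + a + a + a * a + a * d * d * d + a * d * d * d + d, a * a + a * a + a * a + a * d + a * d + a * d), f(a * a + a * d, a, d))

Derivation:
Expand:  d + a + a + d + g(a * d * g(a * a * d * d, a * a, f(d, d, a)) * g(f(a, d, a), f(d, d, a), a * d) + a * g(a * a * d * d, a * a, f(d, d, a)) * g(f(a, d, a), f(d, d, a), a * d) + a * g(a * a * d * d, a * a, f(d, d, a)) * g(f(a, d, a), f(d, d, a), a * d) + f(a, a, d) * g(a * a * d * d, a * a, f(d, d, a)) * g(f(a, d, a), f(d, d, a), a * d), g(f(g(a, a, a), a + d + d, a + a + a + d), a + a + a + a * a + a * d * d * d + a * d * d * d + d, a * a + a * a + a * a + a * d + a * d + a * d), f(a * a + a * d, a, d)) + a
Sort arguments:  a + a + a + d + d + g(a * d * g(a * a * d * d, a * a, f(d, d, a)) * g(f(a, d, a), f(d, d, a), a * d) + a * g(a * a * d * d, a * a, f(d, d, a)) * g(f(a, d, a), f(d, d, a), a * d) + a * g(a * a * d * d, a * a, f(d, d, a)) * g(f(a, d, a), f(d, d, a), a * d) + f(a, a, d) * g(a * a * d * d, a * a, f(d, d, a)) * g(f(a, d, a), f(d, d, a), a * d), g(f(g(a, a, a), a + d + d, a + a + a + d), a + a + a + a * a + a * d * d * d + a * d * d * d + d, a * a + a * a + a * a + a * d + a * d + a * d), f(a * a + a * d, a, d))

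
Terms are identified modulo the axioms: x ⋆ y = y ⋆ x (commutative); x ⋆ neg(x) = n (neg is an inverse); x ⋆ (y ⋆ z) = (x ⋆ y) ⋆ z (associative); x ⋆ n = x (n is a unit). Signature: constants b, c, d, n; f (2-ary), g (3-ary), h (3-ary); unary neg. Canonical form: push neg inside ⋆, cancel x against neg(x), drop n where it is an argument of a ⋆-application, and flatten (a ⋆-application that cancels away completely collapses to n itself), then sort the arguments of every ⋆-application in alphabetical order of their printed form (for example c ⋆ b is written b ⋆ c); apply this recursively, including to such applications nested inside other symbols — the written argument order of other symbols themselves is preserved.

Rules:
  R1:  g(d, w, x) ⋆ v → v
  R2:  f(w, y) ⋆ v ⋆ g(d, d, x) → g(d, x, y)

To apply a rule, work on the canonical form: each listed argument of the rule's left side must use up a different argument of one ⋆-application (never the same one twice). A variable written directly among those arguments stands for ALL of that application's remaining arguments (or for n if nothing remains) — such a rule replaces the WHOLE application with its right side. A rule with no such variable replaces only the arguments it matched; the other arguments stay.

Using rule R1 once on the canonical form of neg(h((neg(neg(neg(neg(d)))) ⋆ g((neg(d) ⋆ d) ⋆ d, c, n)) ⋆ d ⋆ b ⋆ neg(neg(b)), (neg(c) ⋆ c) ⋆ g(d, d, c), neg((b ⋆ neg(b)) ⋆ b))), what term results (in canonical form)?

Canonical form:  neg(h(b ⋆ b ⋆ d ⋆ d ⋆ g(d, c, n), g(d, d, c), neg(b)))
Apply R1:  consuming g(d, c, n);  v := b ⋆ b ⋆ d ⋆ d, w := c, x := n
The extension variable absorbs all remaining arguments, so the whole application is rewritten.
Giving:  neg(h(b ⋆ b ⋆ d ⋆ d, g(d, d, c), neg(b)))

Answer: neg(h(b ⋆ b ⋆ d ⋆ d, g(d, d, c), neg(b)))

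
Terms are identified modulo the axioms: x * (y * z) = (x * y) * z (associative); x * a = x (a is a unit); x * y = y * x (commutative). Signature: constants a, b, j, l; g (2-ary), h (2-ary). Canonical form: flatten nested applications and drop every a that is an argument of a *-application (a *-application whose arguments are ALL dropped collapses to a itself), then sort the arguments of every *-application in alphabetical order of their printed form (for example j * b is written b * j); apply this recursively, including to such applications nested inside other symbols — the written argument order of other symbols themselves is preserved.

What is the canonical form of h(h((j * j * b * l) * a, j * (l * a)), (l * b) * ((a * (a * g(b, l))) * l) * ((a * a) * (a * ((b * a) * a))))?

Answer: h(h(b * j * j * l, j * l), b * b * g(b, l) * l * l)

Derivation:
Descend into:  (l * b) * ((a * (a * g(b, l))) * l) * ((a * a) * (a * ((b * a) * a)))
Merge nested applications:  l * b * a * a * g(b, l) * l * a * a * a * b * a * a
Units out:  drop a (×7)
Order the arguments:  b * b * g(b, l) * l * l
Put back:  h(h(b * j * j * l, j * l), b * b * g(b, l) * l * l)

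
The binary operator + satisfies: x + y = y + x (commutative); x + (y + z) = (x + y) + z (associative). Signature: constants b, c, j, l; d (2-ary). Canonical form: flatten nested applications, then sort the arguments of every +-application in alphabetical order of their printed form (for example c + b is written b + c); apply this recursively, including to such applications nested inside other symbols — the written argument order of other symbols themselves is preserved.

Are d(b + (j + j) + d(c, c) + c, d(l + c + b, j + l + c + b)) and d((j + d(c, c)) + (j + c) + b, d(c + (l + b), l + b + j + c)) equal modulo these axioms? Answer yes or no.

Left:  d(b + (j + j) + d(c, c) + c, d(l + c + b, j + l + c + b))
  Work inside:  b + (j + j) + d(c, c) + c
  Flatten:  b + j + j + d(c, c) + c
  Sort:  b + c + d(c, c) + j + j
  Rebuild:  d(b + c + d(c, c) + j + j, d(b + c + l, b + c + j + l))
Right:  d((j + d(c, c)) + (j + c) + b, d(c + (l + b), l + b + j + c))
  Descend into:  (j + d(c, c)) + (j + c) + b
  Merge nested applications:  j + d(c, c) + j + c + b
  Sort:  b + c + d(c, c) + j + j
  Put back:  d(b + c + d(c, c) + j + j, d(b + c + l, b + c + j + l))

Answer: yes — both canonical forms are d(b + c + d(c, c) + j + j, d(b + c + l, b + c + j + l))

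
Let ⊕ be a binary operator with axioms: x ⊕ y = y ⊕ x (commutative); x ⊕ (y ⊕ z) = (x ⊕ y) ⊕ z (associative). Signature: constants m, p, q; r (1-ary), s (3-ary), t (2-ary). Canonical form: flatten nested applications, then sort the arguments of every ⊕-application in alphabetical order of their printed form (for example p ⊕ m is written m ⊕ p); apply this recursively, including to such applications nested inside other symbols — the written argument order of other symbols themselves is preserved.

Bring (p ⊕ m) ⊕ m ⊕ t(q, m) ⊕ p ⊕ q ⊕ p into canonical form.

Answer: m ⊕ m ⊕ p ⊕ p ⊕ p ⊕ q ⊕ t(q, m)

Derivation:
Flatten:  p ⊕ m ⊕ m ⊕ t(q, m) ⊕ p ⊕ q ⊕ p
Order the arguments:  m ⊕ m ⊕ p ⊕ p ⊕ p ⊕ q ⊕ t(q, m)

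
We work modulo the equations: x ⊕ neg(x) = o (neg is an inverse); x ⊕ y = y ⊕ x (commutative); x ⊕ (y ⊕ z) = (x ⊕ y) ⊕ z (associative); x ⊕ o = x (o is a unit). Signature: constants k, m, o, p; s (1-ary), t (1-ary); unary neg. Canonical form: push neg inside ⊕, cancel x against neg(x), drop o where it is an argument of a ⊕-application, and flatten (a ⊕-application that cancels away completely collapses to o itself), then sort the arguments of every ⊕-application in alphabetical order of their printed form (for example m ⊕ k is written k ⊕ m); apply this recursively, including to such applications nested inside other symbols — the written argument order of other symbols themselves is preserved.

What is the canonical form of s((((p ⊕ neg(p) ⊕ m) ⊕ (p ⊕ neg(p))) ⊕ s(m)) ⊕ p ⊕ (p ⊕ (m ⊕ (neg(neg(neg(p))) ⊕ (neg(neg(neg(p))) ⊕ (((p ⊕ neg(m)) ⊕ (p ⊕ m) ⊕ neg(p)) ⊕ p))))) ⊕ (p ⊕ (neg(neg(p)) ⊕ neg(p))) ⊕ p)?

Work inside:  (((p ⊕ neg(p) ⊕ m) ⊕ (p ⊕ neg(p))) ⊕ s(m)) ⊕ p ⊕ (p ⊕ (m ⊕ (neg(neg(neg(p))) ⊕ (neg(neg(neg(p))) ⊕ (((p ⊕ neg(m)) ⊕ (p ⊕ m) ⊕ neg(p)) ⊕ p))))) ⊕ (p ⊕ (neg(neg(p)) ⊕ neg(p))) ⊕ p
Push neg inside:  distribute neg over ⊕ and collapse double neg
Collect:  p ⊕ p ⊕ p ⊕ p ⊕ m ⊕ m ⊕ s(m)
Order the arguments:  m ⊕ m ⊕ p ⊕ p ⊕ p ⊕ p ⊕ s(m)
Put back:  s(m ⊕ m ⊕ p ⊕ p ⊕ p ⊕ p ⊕ s(m))

Answer: s(m ⊕ m ⊕ p ⊕ p ⊕ p ⊕ p ⊕ s(m))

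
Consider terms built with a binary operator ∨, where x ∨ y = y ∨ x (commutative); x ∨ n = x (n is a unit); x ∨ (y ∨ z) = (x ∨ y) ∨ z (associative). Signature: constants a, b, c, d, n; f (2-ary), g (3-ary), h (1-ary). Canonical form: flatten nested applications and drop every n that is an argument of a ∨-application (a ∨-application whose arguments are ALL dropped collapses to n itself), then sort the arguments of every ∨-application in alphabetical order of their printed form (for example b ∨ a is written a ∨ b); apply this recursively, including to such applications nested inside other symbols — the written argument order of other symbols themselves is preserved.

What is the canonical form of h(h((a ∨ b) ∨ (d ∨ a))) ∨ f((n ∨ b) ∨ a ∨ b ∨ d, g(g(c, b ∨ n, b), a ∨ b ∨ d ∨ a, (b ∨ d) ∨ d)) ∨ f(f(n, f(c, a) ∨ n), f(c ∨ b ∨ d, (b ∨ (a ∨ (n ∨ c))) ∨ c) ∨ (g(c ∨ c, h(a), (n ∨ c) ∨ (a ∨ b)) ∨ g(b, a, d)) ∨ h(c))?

Inside:  h(h((a ∨ b) ∨ (d ∨ a)))  →  h(h(a ∨ a ∨ b ∨ d))
Simplify inside:  f((n ∨ b) ∨ a ∨ b ∨ d, g(g(c, b ∨ n, b), a ∨ b ∨ d ∨ a, (b ∨ d) ∨ d))  →  f(a ∨ b ∨ b ∨ d, g(g(c, b, b), a ∨ a ∨ b ∨ d, b ∨ d ∨ d))
Simplify inside:  f(f(n, f(c, a) ∨ n), f(c ∨ b ∨ d, (b ∨ (a ∨ (n ∨ c))) ∨ c) ∨ (g(c ∨ c, h(a), (n ∨ c) ∨ (a ∨ b)) ∨ g(b, a, d)) ∨ h(c))  →  f(f(n, f(c, a)), f(b ∨ c ∨ d, a ∨ b ∨ c ∨ c) ∨ g(b, a, d) ∨ g(c ∨ c, h(a), a ∨ b ∨ c) ∨ h(c))
Sort arguments:  f(a ∨ b ∨ b ∨ d, g(g(c, b, b), a ∨ a ∨ b ∨ d, b ∨ d ∨ d)) ∨ f(f(n, f(c, a)), f(b ∨ c ∨ d, a ∨ b ∨ c ∨ c) ∨ g(b, a, d) ∨ g(c ∨ c, h(a), a ∨ b ∨ c) ∨ h(c)) ∨ h(h(a ∨ a ∨ b ∨ d))

Answer: f(a ∨ b ∨ b ∨ d, g(g(c, b, b), a ∨ a ∨ b ∨ d, b ∨ d ∨ d)) ∨ f(f(n, f(c, a)), f(b ∨ c ∨ d, a ∨ b ∨ c ∨ c) ∨ g(b, a, d) ∨ g(c ∨ c, h(a), a ∨ b ∨ c) ∨ h(c)) ∨ h(h(a ∨ a ∨ b ∨ d))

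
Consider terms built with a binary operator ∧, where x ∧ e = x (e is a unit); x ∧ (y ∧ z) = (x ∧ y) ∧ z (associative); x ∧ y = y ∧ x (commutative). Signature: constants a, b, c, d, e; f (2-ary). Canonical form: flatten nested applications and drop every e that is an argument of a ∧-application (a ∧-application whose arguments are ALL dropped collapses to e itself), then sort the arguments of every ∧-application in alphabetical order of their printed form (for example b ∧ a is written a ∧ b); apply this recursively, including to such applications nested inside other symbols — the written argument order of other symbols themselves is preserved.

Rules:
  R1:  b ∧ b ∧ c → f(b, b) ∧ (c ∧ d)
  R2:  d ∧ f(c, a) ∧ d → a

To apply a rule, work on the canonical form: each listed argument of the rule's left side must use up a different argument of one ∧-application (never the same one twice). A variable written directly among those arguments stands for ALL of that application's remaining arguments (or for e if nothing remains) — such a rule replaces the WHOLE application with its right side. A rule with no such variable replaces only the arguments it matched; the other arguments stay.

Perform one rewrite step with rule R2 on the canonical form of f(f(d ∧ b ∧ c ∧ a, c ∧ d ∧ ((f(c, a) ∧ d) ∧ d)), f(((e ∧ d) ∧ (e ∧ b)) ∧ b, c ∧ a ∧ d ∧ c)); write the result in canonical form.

Canonical form:  f(f(a ∧ b ∧ c ∧ d, c ∧ d ∧ d ∧ d ∧ f(c, a)), f(b ∧ b ∧ d, a ∧ c ∧ c ∧ d))
R2 matches:  uses d, d, f(c, a)
Result:  f(f(a ∧ b ∧ c ∧ d, a ∧ c ∧ d), f(b ∧ b ∧ d, a ∧ c ∧ c ∧ d))

Answer: f(f(a ∧ b ∧ c ∧ d, a ∧ c ∧ d), f(b ∧ b ∧ d, a ∧ c ∧ c ∧ d))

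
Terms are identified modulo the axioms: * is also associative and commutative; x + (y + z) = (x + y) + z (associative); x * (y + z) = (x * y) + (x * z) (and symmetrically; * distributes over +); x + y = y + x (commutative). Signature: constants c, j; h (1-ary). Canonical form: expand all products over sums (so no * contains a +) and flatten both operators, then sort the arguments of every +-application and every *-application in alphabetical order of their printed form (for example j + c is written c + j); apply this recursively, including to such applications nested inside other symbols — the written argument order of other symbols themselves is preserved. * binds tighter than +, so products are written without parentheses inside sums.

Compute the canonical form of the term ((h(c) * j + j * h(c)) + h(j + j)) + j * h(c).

Answer: h(c) * j + h(c) * j + h(c) * j + h(j + j)

Derivation:
Un-nest:  h(c) * j + h(c) * j + h(j + j) + h(c) * j
Sort:  h(c) * j + h(c) * j + h(c) * j + h(j + j)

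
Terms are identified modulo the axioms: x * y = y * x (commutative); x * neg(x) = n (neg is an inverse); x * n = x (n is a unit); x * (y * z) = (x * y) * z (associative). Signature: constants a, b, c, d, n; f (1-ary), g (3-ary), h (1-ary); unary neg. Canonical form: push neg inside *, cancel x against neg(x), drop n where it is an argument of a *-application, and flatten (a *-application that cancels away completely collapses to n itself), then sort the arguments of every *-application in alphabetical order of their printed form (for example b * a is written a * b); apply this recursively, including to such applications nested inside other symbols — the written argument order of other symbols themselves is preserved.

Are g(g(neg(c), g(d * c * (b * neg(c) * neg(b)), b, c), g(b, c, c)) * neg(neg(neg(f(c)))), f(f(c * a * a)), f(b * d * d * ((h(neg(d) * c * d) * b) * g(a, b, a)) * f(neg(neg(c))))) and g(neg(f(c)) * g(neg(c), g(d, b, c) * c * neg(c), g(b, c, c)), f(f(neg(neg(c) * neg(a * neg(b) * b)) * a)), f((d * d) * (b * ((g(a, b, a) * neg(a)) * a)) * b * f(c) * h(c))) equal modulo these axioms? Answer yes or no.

Answer: yes — both canonical forms are g(g(neg(c), g(d, b, c), g(b, c, c)) * neg(f(c)), f(f(a * a * c)), f(b * b * d * d * f(c) * g(a, b, a) * h(c)))

Derivation:
Left:  g(g(neg(c), g(d * c * (b * neg(c) * neg(b)), b, c), g(b, c, c)) * neg(neg(neg(f(c)))), f(f(c * a * a)), f(b * d * d * ((h(neg(d) * c * d) * b) * g(a, b, a)) * f(neg(neg(c)))))
  Descend into:  g(neg(c), g(d * c * (b * neg(c) * neg(b)), b, c), g(b, c, c)) * neg(neg(neg(f(c))))
  Push neg inside:  distribute neg over * and collapse double neg
  Collect terms:  g(neg(c), g(d, b, c), g(b, c, c)) * neg(f(c))
  Reassemble:  g(g(neg(c), g(d, b, c), g(b, c, c)) * neg(f(c)), f(f(a * a * c)), f(b * b * d * d * f(c) * g(a, b, a) * h(c)))
Right:  g(neg(f(c)) * g(neg(c), g(d, b, c) * c * neg(c), g(b, c, c)), f(f(neg(neg(c) * neg(a * neg(b) * b)) * a)), f((d * d) * (b * ((g(a, b, a) * neg(a)) * a)) * b * f(c) * h(c)))
  Work inside:  (d * d) * (b * ((g(a, b, a) * neg(a)) * a)) * b * f(c) * h(c)
  Cancel:  a cancels
  Collect terms:  d * d * b * b * g(a, b, a) * f(c) * h(c)
  Sort arguments:  b * b * d * d * f(c) * g(a, b, a) * h(c)
  Reassemble:  g(g(neg(c), g(d, b, c), g(b, c, c)) * neg(f(c)), f(f(a * a * c)), f(b * b * d * d * f(c) * g(a, b, a) * h(c)))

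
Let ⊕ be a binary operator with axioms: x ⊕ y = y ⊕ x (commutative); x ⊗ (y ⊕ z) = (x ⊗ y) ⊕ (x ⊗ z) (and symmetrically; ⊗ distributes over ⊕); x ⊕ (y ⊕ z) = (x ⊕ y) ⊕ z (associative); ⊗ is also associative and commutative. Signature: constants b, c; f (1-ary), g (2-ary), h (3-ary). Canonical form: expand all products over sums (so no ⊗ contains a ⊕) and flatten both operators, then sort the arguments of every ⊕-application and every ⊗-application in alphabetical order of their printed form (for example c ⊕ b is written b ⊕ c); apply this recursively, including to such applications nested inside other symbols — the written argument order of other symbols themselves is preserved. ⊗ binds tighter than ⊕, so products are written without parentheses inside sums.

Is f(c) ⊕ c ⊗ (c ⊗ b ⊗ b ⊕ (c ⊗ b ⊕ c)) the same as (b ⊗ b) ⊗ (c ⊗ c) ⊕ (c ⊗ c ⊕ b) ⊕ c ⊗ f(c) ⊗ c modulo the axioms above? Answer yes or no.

Answer: no — b ⊗ b ⊗ c ⊗ c ⊕ b ⊗ c ⊗ c ⊕ c ⊗ c ⊕ f(c) vs b ⊕ b ⊗ b ⊗ c ⊗ c ⊕ c ⊗ c ⊕ c ⊗ c ⊗ f(c)

Derivation:
Left:  f(c) ⊕ c ⊗ (c ⊗ b ⊗ b ⊕ (c ⊗ b ⊕ c))
  Expand:  f(c) ⊕ b ⊗ b ⊗ c ⊗ c ⊕ b ⊗ c ⊗ c ⊕ c ⊗ c
  Sort:  b ⊗ b ⊗ c ⊗ c ⊕ b ⊗ c ⊗ c ⊕ c ⊗ c ⊕ f(c)
Right:  (b ⊗ b) ⊗ (c ⊗ c) ⊕ (c ⊗ c ⊕ b) ⊕ c ⊗ f(c) ⊗ c
  Un-nest:  b ⊗ b ⊗ c ⊗ c ⊕ c ⊗ c ⊕ b ⊕ c ⊗ c ⊗ f(c)
  Order the arguments:  b ⊕ b ⊗ b ⊗ c ⊗ c ⊕ c ⊗ c ⊕ c ⊗ c ⊗ f(c)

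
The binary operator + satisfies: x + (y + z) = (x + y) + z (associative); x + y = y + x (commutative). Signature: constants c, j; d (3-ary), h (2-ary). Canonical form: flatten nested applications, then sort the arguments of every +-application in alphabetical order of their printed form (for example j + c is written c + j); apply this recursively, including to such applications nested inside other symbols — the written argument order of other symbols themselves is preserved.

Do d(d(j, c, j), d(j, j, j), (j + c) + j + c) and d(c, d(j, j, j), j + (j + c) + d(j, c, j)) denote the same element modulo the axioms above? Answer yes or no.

Answer: no — d(d(j, c, j), d(j, j, j), c + c + j + j) vs d(c, d(j, j, j), c + d(j, c, j) + j + j)

Derivation:
Left:  d(d(j, c, j), d(j, j, j), (j + c) + j + c)
  Work inside:  (j + c) + j + c
  Un-nest:  j + c + j + c
  Sort arguments:  c + c + j + j
  Put back:  d(d(j, c, j), d(j, j, j), c + c + j + j)
Right:  d(c, d(j, j, j), j + (j + c) + d(j, c, j))
  Descend into:  j + (j + c) + d(j, c, j)
  Merge nested applications:  j + j + c + d(j, c, j)
  Sort arguments:  c + d(j, c, j) + j + j
  Reassemble:  d(c, d(j, j, j), c + d(j, c, j) + j + j)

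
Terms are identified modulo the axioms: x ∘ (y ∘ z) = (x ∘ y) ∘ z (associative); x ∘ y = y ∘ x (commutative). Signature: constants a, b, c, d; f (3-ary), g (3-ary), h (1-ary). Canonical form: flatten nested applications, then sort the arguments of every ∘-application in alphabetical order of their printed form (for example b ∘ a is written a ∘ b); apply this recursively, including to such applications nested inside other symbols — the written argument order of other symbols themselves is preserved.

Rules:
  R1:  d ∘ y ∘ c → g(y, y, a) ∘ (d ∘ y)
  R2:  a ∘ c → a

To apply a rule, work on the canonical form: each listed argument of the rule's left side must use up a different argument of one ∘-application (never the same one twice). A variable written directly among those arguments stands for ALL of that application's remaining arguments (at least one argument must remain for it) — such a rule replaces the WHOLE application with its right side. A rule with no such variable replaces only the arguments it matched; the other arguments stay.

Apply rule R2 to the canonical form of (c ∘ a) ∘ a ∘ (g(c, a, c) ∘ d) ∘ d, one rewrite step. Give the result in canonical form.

Canonical form:  a ∘ a ∘ c ∘ d ∘ d ∘ g(c, a, c)
Apply R2:  consuming a, c
New term:  a ∘ a ∘ d ∘ d ∘ g(c, a, c)

Answer: a ∘ a ∘ d ∘ d ∘ g(c, a, c)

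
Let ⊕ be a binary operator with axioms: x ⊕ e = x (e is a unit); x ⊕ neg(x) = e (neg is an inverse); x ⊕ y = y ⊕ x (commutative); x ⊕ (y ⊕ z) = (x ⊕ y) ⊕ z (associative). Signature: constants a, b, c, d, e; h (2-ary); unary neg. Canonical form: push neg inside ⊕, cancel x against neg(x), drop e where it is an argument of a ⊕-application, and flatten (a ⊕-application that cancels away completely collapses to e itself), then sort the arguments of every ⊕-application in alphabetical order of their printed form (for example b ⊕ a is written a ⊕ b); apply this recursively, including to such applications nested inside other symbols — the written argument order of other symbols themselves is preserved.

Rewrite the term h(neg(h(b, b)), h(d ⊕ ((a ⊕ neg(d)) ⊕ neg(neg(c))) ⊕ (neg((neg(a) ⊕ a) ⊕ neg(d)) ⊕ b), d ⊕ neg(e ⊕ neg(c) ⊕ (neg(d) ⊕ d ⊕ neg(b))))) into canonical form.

Descend into:  d ⊕ ((a ⊕ neg(d)) ⊕ neg(neg(c))) ⊕ (neg((neg(a) ⊕ a) ⊕ neg(d)) ⊕ b)
Push neg inside:  distribute neg over ⊕ and collapse double neg
Combine occurrences:  d ⊕ a ⊕ c ⊕ b
Sort arguments:  a ⊕ b ⊕ c ⊕ d
Rebuild:  h(neg(h(b, b)), h(a ⊕ b ⊕ c ⊕ d, b ⊕ c ⊕ d))

Answer: h(neg(h(b, b)), h(a ⊕ b ⊕ c ⊕ d, b ⊕ c ⊕ d))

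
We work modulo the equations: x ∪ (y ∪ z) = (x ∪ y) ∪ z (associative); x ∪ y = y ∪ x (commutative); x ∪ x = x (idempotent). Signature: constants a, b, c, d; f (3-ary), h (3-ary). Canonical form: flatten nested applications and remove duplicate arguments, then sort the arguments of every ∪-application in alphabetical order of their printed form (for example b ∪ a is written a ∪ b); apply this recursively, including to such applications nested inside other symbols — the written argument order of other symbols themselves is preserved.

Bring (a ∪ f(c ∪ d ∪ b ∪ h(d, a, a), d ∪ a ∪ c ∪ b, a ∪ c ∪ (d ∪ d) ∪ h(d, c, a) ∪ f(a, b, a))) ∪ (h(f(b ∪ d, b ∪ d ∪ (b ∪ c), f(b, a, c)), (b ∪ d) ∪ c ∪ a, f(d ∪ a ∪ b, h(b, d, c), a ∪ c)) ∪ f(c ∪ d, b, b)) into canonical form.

Answer: a ∪ f(b ∪ c ∪ d ∪ h(d, a, a), a ∪ b ∪ c ∪ d, a ∪ c ∪ d ∪ f(a, b, a) ∪ h(d, c, a)) ∪ f(c ∪ d, b, b) ∪ h(f(b ∪ d, b ∪ c ∪ d, f(b, a, c)), a ∪ b ∪ c ∪ d, f(a ∪ b ∪ d, h(b, d, c), a ∪ c))

Derivation:
Merge nested applications:  a ∪ f(c ∪ d ∪ b ∪ h(d, a, a), d ∪ a ∪ c ∪ b, a ∪ c ∪ (d ∪ d) ∪ h(d, c, a) ∪ f(a, b, a)) ∪ h(f(b ∪ d, b ∪ d ∪ (b ∪ c), f(b, a, c)), (b ∪ d) ∪ c ∪ a, f(d ∪ a ∪ b, h(b, d, c), a ∪ c)) ∪ f(c ∪ d, b, b)
Inside:  f(c ∪ d ∪ b ∪ h(d, a, a), d ∪ a ∪ c ∪ b, a ∪ c ∪ (d ∪ d) ∪ h(d, c, a) ∪ f(a, b, a))  →  f(b ∪ c ∪ d ∪ h(d, a, a), a ∪ b ∪ c ∪ d, a ∪ c ∪ d ∪ f(a, b, a) ∪ h(d, c, a))
Inside:  h(f(b ∪ d, b ∪ d ∪ (b ∪ c), f(b, a, c)), (b ∪ d) ∪ c ∪ a, f(d ∪ a ∪ b, h(b, d, c), a ∪ c))  →  h(f(b ∪ d, b ∪ c ∪ d, f(b, a, c)), a ∪ b ∪ c ∪ d, f(a ∪ b ∪ d, h(b, d, c), a ∪ c))
Order the arguments:  a ∪ f(b ∪ c ∪ d ∪ h(d, a, a), a ∪ b ∪ c ∪ d, a ∪ c ∪ d ∪ f(a, b, a) ∪ h(d, c, a)) ∪ f(c ∪ d, b, b) ∪ h(f(b ∪ d, b ∪ c ∪ d, f(b, a, c)), a ∪ b ∪ c ∪ d, f(a ∪ b ∪ d, h(b, d, c), a ∪ c))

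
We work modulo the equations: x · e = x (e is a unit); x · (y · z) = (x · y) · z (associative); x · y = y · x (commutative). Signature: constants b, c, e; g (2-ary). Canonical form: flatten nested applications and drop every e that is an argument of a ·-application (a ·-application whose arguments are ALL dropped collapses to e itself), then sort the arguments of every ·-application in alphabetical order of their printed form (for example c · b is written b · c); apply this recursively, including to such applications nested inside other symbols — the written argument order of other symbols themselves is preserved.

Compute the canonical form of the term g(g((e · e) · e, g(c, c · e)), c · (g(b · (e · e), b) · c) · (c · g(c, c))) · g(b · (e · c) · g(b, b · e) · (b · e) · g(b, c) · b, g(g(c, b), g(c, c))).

Simplify inside:  g(g((e · e) · e, g(c, c · e)), c · (g(b · (e · e), b) · c) · (c · g(c, c)))  →  g(g(e, g(c, c)), c · c · c · g(b, b) · g(c, c))
Simplify inside:  g(b · (e · c) · g(b, b · e) · (b · e) · g(b, c) · b, g(g(c, b), g(c, c)))  →  g(b · b · b · c · g(b, b) · g(b, c), g(g(c, b), g(c, c)))
Sort:  g(b · b · b · c · g(b, b) · g(b, c), g(g(c, b), g(c, c))) · g(g(e, g(c, c)), c · c · c · g(b, b) · g(c, c))

Answer: g(b · b · b · c · g(b, b) · g(b, c), g(g(c, b), g(c, c))) · g(g(e, g(c, c)), c · c · c · g(b, b) · g(c, c))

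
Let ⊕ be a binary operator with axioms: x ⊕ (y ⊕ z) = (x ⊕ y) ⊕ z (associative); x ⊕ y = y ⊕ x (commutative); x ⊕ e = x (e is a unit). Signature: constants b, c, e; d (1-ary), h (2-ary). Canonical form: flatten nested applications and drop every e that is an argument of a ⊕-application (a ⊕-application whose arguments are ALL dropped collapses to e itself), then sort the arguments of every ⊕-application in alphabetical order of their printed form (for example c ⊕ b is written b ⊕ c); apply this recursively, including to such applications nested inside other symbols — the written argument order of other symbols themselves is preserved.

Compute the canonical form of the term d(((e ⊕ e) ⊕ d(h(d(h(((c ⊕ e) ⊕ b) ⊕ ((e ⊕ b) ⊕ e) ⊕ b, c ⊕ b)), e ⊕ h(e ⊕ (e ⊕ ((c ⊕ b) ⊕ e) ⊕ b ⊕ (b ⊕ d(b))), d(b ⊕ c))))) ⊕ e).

Answer: d(d(h(d(h(b ⊕ b ⊕ b ⊕ c, b ⊕ c)), h(b ⊕ b ⊕ b ⊕ c ⊕ d(b), d(b ⊕ c)))))

Derivation:
Focus inside:  ((e ⊕ e) ⊕ d(h(d(h(((c ⊕ e) ⊕ b) ⊕ ((e ⊕ b) ⊕ e) ⊕ b, c ⊕ b)), e ⊕ h(e ⊕ (e ⊕ ((c ⊕ b) ⊕ e) ⊕ b ⊕ (b ⊕ d(b))), d(b ⊕ c))))) ⊕ e
Merge nested applications:  e ⊕ e ⊕ d(h(d(h(((c ⊕ e) ⊕ b) ⊕ ((e ⊕ b) ⊕ e) ⊕ b, c ⊕ b)), e ⊕ h(e ⊕ (e ⊕ ((c ⊕ b) ⊕ e) ⊕ b ⊕ (b ⊕ d(b))), d(b ⊕ c)))) ⊕ e
Simplify inside:  d(h(d(h(((c ⊕ e) ⊕ b) ⊕ ((e ⊕ b) ⊕ e) ⊕ b, c ⊕ b)), e ⊕ h(e ⊕ (e ⊕ ((c ⊕ b) ⊕ e) ⊕ b ⊕ (b ⊕ d(b))), d(b ⊕ c))))  →  d(h(d(h(b ⊕ b ⊕ b ⊕ c, b ⊕ c)), h(b ⊕ b ⊕ b ⊕ c ⊕ d(b), d(b ⊕ c))))
Units out:  drop e (×3)
Sort arguments:  d(h(d(h(b ⊕ b ⊕ b ⊕ c, b ⊕ c)), h(b ⊕ b ⊕ b ⊕ c ⊕ d(b), d(b ⊕ c))))
Put back:  d(d(h(d(h(b ⊕ b ⊕ b ⊕ c, b ⊕ c)), h(b ⊕ b ⊕ b ⊕ c ⊕ d(b), d(b ⊕ c)))))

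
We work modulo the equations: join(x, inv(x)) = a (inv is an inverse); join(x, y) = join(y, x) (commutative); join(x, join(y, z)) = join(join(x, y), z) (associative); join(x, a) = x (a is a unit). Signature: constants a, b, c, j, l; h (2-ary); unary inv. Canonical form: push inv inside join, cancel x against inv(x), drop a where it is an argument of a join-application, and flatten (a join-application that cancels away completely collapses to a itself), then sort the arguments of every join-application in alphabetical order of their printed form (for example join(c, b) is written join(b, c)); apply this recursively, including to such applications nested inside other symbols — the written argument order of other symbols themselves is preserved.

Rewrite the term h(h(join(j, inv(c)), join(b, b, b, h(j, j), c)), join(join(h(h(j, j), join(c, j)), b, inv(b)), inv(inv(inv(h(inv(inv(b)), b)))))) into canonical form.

Answer: h(h(join(inv(c), j), join(b, b, b, c, h(j, j))), join(h(h(j, j), join(c, j)), inv(h(b, b))))

Derivation:
Focus inside:  join(join(h(h(j, j), join(c, j)), b, inv(b)), inv(inv(inv(h(inv(inv(b)), b)))))
Push inv inside:  distribute inv over join and collapse double inv
Cancel:  b cancels
Collect:  join(h(h(j, j), join(c, j)), inv(h(b, b)))
Put back:  h(h(join(inv(c), j), join(b, b, b, c, h(j, j))), join(h(h(j, j), join(c, j)), inv(h(b, b))))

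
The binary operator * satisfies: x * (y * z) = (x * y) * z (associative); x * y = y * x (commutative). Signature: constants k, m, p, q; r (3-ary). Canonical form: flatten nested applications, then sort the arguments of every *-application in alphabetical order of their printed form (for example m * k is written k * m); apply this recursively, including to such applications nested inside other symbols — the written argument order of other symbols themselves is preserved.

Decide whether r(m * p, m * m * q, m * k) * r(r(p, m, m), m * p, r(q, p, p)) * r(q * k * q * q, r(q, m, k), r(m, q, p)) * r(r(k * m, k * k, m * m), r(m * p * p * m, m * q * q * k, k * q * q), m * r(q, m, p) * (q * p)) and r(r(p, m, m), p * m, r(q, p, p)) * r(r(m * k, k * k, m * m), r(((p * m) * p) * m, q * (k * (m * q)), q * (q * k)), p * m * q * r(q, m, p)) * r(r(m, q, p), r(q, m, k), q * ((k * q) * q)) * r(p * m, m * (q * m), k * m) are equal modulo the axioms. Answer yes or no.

Answer: no — r(k * q * q * q, r(q, m, k), r(m, q, p)) * r(m * p, m * m * q, k * m) * r(r(k * m, k * k, m * m), r(m * m * p * p, k * m * q * q, k * q * q), m * p * q * r(q, m, p)) * r(r(p, m, m), m * p, r(q, p, p)) vs r(m * p, m * m * q, k * m) * r(r(k * m, k * k, m * m), r(m * m * p * p, k * m * q * q, k * q * q), m * p * q * r(q, m, p)) * r(r(m, q, p), r(q, m, k), k * q * q * q) * r(r(p, m, m), m * p, r(q, p, p))

Derivation:
Left:  r(m * p, m * m * q, m * k) * r(r(p, m, m), m * p, r(q, p, p)) * r(q * k * q * q, r(q, m, k), r(m, q, p)) * r(r(k * m, k * k, m * m), r(m * p * p * m, m * q * q * k, k * q * q), m * r(q, m, p) * (q * p))
  Simplify inside:  r(m * p, m * m * q, m * k)  →  r(m * p, m * m * q, k * m)
  Inside:  r(q * k * q * q, r(q, m, k), r(m, q, p))  →  r(k * q * q * q, r(q, m, k), r(m, q, p))
  Inside:  r(r(k * m, k * k, m * m), r(m * p * p * m, m * q * q * k, k * q * q), m * r(q, m, p) * (q * p))  →  r(r(k * m, k * k, m * m), r(m * m * p * p, k * m * q * q, k * q * q), m * p * q * r(q, m, p))
  Sort arguments:  r(k * q * q * q, r(q, m, k), r(m, q, p)) * r(m * p, m * m * q, k * m) * r(r(k * m, k * k, m * m), r(m * m * p * p, k * m * q * q, k * q * q), m * p * q * r(q, m, p)) * r(r(p, m, m), m * p, r(q, p, p))
Right:  r(r(p, m, m), p * m, r(q, p, p)) * r(r(m * k, k * k, m * m), r(((p * m) * p) * m, q * (k * (m * q)), q * (q * k)), p * m * q * r(q, m, p)) * r(r(m, q, p), r(q, m, k), q * ((k * q) * q)) * r(p * m, m * (q * m), k * m)
  Inside:  r(r(p, m, m), p * m, r(q, p, p))  →  r(r(p, m, m), m * p, r(q, p, p))
  Simplify inside:  r(r(m * k, k * k, m * m), r(((p * m) * p) * m, q * (k * (m * q)), q * (q * k)), p * m * q * r(q, m, p))  →  r(r(k * m, k * k, m * m), r(m * m * p * p, k * m * q * q, k * q * q), m * p * q * r(q, m, p))
  Simplify inside:  r(r(m, q, p), r(q, m, k), q * ((k * q) * q))  →  r(r(m, q, p), r(q, m, k), k * q * q * q)
  Sort arguments:  r(m * p, m * m * q, k * m) * r(r(k * m, k * k, m * m), r(m * m * p * p, k * m * q * q, k * q * q), m * p * q * r(q, m, p)) * r(r(m, q, p), r(q, m, k), k * q * q * q) * r(r(p, m, m), m * p, r(q, p, p))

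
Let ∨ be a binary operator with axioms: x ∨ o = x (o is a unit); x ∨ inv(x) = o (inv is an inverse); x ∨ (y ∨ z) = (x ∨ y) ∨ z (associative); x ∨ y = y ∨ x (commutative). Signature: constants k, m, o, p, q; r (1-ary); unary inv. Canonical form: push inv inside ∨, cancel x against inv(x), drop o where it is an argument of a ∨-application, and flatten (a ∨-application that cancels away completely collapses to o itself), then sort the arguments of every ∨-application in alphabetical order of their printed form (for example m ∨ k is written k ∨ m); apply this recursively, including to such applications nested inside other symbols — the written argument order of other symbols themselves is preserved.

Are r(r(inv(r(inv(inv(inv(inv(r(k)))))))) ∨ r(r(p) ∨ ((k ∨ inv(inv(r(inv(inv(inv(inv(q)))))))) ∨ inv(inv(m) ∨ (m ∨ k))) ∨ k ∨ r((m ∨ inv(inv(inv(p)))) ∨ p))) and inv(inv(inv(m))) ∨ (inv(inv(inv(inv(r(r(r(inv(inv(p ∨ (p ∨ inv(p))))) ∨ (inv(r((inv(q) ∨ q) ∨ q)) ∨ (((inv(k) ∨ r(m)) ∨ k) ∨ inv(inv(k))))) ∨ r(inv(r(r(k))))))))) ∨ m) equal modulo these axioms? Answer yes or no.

Answer: no — r(r(inv(r(r(k)))) ∨ r(k ∨ r(m) ∨ r(p) ∨ r(q))) vs r(r(inv(r(q)) ∨ k ∨ r(m) ∨ r(p)) ∨ r(inv(r(r(k)))))

Derivation:
Left:  r(r(inv(r(inv(inv(inv(inv(r(k)))))))) ∨ r(r(p) ∨ ((k ∨ inv(inv(r(inv(inv(inv(inv(q)))))))) ∨ inv(inv(m) ∨ (m ∨ k))) ∨ k ∨ r((m ∨ inv(inv(inv(p)))) ∨ p)))
  Descend into:  r(inv(r(inv(inv(inv(inv(r(k)))))))) ∨ r(r(p) ∨ ((k ∨ inv(inv(r(inv(inv(inv(inv(q)))))))) ∨ inv(inv(m) ∨ (m ∨ k))) ∨ k ∨ r((m ∨ inv(inv(inv(p)))) ∨ p))
  Push inv inside:  distribute inv over ∨ and collapse double inv
  Collect:  r(inv(r(r(k)))) ∨ r(k ∨ r(m) ∨ r(p) ∨ r(q))
  Put back:  r(r(inv(r(r(k)))) ∨ r(k ∨ r(m) ∨ r(p) ∨ r(q)))
Right:  inv(inv(inv(m))) ∨ (inv(inv(inv(inv(r(r(r(inv(inv(p ∨ (p ∨ inv(p))))) ∨ (inv(r((inv(q) ∨ q) ∨ q)) ∨ (((inv(k) ∨ r(m)) ∨ k) ∨ inv(inv(k))))) ∨ r(inv(r(r(k))))))))) ∨ m)
  Push inv inside:  distribute inv over ∨ and collapse double inv
  Cancel:  m cancels
  Combine occurrences:  r(r(inv(r(q)) ∨ k ∨ r(m) ∨ r(p)) ∨ r(inv(r(r(k)))))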